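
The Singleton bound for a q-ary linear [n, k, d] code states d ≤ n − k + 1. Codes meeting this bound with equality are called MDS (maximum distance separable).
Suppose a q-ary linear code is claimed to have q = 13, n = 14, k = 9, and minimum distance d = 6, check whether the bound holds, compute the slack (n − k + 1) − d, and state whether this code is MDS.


Singleton RHS = n − k + 1 = 6, slack = 0, bound satisfied, MDS.

Singleton bound: d ≤ n − k + 1.
Here n = 14, k = 9, so n − k + 1 = 6.
Given d = 6, check d ≤ 6: YES.
Slack = (n − k + 1) − d = 0.
The code is MDS (slack = 0).
Description: the claimed parameters are [14, 9, 6]_13; such a code would be MDS (meets Singleton bound).


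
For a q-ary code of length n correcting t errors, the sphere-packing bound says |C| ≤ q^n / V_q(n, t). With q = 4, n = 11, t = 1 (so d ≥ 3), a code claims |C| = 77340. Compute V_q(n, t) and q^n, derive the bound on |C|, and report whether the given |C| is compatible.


V_q(n, t) = 34, q^n = 4194304, Hamming bound = 123361, |C| = 77340 ≤ bound (satisfied).

Step 1: Compute V_q(n, t) = Σ_{j=0}^1 C(n, j) (q−1)^j.
  j = 0: C(11,0)·(3)^0 = 1·1 = 1.
  j = 1: C(11,1)·(3)^1 = 11·3 = 33.
  V_q(n, t) = 1 + 33 = 34.
Step 2: q^n = 4^11 = 4194304.
Step 3: Hamming bound ⌊q^n / V_q(n,t)⌋ = ⌊4194304/34⌋ = 123361.
Step 4: Compare |C| = 77340 to 123361: satisfied.
The claimed |C| lies below the Hamming bound.


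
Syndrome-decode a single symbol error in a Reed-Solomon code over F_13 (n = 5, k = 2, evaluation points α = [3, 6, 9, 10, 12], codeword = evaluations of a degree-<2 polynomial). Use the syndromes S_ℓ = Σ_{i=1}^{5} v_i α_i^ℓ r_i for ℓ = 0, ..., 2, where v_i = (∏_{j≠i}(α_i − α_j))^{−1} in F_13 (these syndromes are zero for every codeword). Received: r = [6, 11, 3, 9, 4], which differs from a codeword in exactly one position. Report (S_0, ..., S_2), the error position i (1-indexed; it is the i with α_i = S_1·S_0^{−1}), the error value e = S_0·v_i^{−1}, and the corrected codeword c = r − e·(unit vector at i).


S = (4, 9, 4), error at position 5, error magnitude e = 9, c = [6, 11, 3, 9, 8].

Step 1: column multipliers v_i = (∏_{j≠i}(α_i − α_j))^{−1} mod 13.
  i = 1 (α = 3): (3−6)(3−9)(3−10)(3−12) = (−3)·(−6)·(−7)·(−9) = 1134 ≡ 3, so v_1 = 3^{−1} = 9 (mod 13).
  i = 2 (α = 6): (6−3)(6−9)(6−10)(6−12) = 3·(−3)·(−4)·(−6) = −216 ≡ 5, so v_2 = 5^{−1} = 8 (mod 13).
  i = 3 (α = 9): (9−3)(9−6)(9−10)(9−12) = 6·3·(−1)·(−3) = 54 ≡ 2, so v_3 = 2^{−1} = 7 (mod 13).
  i = 4 (α = 10): (10−3)(10−6)(10−9)(10−12) = 7·4·1·(−2) = −56 ≡ 9, so v_4 = 9^{−1} = 3 (mod 13).
  i = 5 (α = 12): (12−3)(12−6)(12−9)(12−10) = 9·6·3·2 = 324 ≡ 12, so v_5 = 12^{−1} = 12 (mod 13).
  v = [9, 8, 7, 3, 12].
Step 2: syndromes of r = [6, 11, 3, 9, 4] (all sums mod 13).
  S_0 = Σ v_i r_i = 9·6 + 8·11 + 7·3 + 3·9 + 12·4 = 238 ≡ 4.
  S_1 = Σ v_i α_i r_i = 9·3·6 + 8·6·11 + 7·9·3 + 3·10·9 + 12·12·4 = 1725 ≡ 9.
  α_i^2 mod 13 = [9, 10, 3, 9, 1].
  S_2 = Σ v_i α_i^2 r_i = 9·9·6 + 8·10·11 + 7·3·3 + 3·9·9 + 12·1·4 = 1720 ≡ 4.
  S = (4, 9, 4) ≠ 0, so r is not a codeword (an error is present).
Step 3: locate the error. For a single error e at position i, S_ℓ = v_i·e·α_i^ℓ, so α_err = S_1/S_0.
  S_0^{−1} = 4^{−1} = 10 (mod 13), so α_err = 9·10 = 90 ≡ 12 = α_5. Error position i = 5.
  Consistency check: S_2/S_1 = 4·3 = 12 ≡ 12 = α_err ✓ (single-error assumption holds).
Step 4: error magnitude e = S_0/v_5 = S_0·∏_{j≠5}(α_5 − α_j) = 4·12 = 48 ≡ 9 (mod 13).
Step 5: correct position 5: c_5 = r_5 − e = 4 − 9 ≡ 8 (mod 13). Hence c = [6, 11, 3, 9, 8].
  Check: interpolating c through the α_i gives m(x) = 1 + 6·x (degree < 2) with m(α_i) = c_i for every i, so c is indeed a codeword.


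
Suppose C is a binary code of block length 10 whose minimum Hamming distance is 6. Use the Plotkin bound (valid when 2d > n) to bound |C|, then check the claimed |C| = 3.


Plotkin bound M ≤ 6; given |C| = 3 ≤ bound (satisfied).

Check applicability: 2d = 12, n = 10.
2d − n = 2 > 0, so Plotkin applies.
Compute d/(2d−n) = 6/2 ≈ 3.0000.
⌊d/(2d−n)⌋ = 3.
Plotkin bound: M ≤ 2·3 = 6.
Given |C| = 3, check: satisfied.
This |C| is below the Plotkin bound.


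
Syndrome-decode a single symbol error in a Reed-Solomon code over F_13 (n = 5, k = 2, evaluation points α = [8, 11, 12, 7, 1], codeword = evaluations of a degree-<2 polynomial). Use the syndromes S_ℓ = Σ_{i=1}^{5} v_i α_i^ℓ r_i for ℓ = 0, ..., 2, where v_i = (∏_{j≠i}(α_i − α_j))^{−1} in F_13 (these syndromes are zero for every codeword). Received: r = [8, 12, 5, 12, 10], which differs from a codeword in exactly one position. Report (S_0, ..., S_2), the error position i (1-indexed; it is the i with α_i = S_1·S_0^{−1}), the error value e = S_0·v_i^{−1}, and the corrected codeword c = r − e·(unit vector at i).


S = (12, 2, 9), error at position 2, error magnitude e = 3, c = [8, 9, 5, 12, 10].

Step 1: column multipliers v_i = (∏_{j≠i}(α_i − α_j))^{−1} mod 13.
  i = 1 (α = 8): (8−11)(8−12)(8−7)(8−1) = (−3)·(−4)·1·7 = 84 ≡ 6, so v_1 = 6^{−1} = 11 (mod 13).
  i = 2 (α = 11): (11−8)(11−12)(11−7)(11−1) = 3·(−1)·4·10 = −120 ≡ 10, so v_2 = 10^{−1} = 4 (mod 13).
  i = 3 (α = 12): (12−8)(12−11)(12−7)(12−1) = 4·1·5·11 = 220 ≡ 12, so v_3 = 12^{−1} = 12 (mod 13).
  i = 4 (α = 7): (7−8)(7−11)(7−12)(7−1) = (−1)·(−4)·(−5)·6 = −120 ≡ 10, so v_4 = 10^{−1} = 4 (mod 13).
  i = 5 (α = 1): (1−8)(1−11)(1−12)(1−7) = (−7)·(−10)·(−11)·(−6) = 4620 ≡ 5, so v_5 = 5^{−1} = 8 (mod 13).
  v = [11, 4, 12, 4, 8].
Step 2: syndromes of r = [8, 12, 5, 12, 10] (all sums mod 13).
  S_0 = Σ v_i r_i = 11·8 + 4·12 + 12·5 + 4·12 + 8·10 = 324 ≡ 12.
  S_1 = Σ v_i α_i r_i = 11·8·8 + 4·11·12 + 12·12·5 + 4·7·12 + 8·1·10 = 2368 ≡ 2.
  α_i^2 mod 13 = [12, 4, 1, 10, 1].
  S_2 = Σ v_i α_i^2 r_i = 11·12·8 + 4·4·12 + 12·1·5 + 4·10·12 + 8·1·10 = 1868 ≡ 9.
  S = (12, 2, 9) ≠ 0, so r is not a codeword (an error is present).
Step 3: locate the error. For a single error e at position i, S_ℓ = v_i·e·α_i^ℓ, so α_err = S_1/S_0.
  S_0^{−1} = 12^{−1} = 12 (mod 13), so α_err = 2·12 = 24 ≡ 11 = α_2. Error position i = 2.
  Consistency check: S_2/S_1 = 9·7 = 63 ≡ 11 = α_err ✓ (single-error assumption holds).
Step 4: error magnitude e = S_0/v_2 = S_0·∏_{j≠2}(α_2 − α_j) = 12·10 = 120 ≡ 3 (mod 13).
Step 5: correct position 2: c_2 = r_2 − e = 12 − 3 ≡ 9 (mod 13). Hence c = [8, 9, 5, 12, 10].
  Check: interpolating c through the α_i gives m(x) = 1 + 9·x (degree < 2) with m(α_i) = c_i for every i, so c is indeed a codeword.


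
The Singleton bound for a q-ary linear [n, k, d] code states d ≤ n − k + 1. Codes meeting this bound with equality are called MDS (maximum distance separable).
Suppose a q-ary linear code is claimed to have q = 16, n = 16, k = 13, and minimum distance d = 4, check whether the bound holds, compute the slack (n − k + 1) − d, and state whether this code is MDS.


Singleton RHS = n − k + 1 = 4, slack = 0, bound satisfied, MDS.

Singleton bound: d ≤ n − k + 1.
Here n = 16, k = 13, so n − k + 1 = 4.
Given d = 4, check d ≤ 4: YES.
Slack = (n − k + 1) − d = 0.
The code is MDS (slack = 0).
Description: the claimed parameters are [16, 13, 4]_16; such a code would be MDS (meets Singleton bound).


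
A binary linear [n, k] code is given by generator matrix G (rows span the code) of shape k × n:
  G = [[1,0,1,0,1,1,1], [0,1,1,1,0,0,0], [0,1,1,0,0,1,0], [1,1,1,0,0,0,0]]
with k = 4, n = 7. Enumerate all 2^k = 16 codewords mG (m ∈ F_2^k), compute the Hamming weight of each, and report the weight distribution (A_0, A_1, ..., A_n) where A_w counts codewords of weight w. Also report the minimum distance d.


Weight distribution: A_0 = 1, A_2 = 3, A_3 = 4, A_4 = 3, A_5 = 4, A_6 = 1. Minimum distance d = 2.

Enumerate all 2^4 = 16 messages m ∈ F_2^4.
For each, compute codeword c = mG in F_2^7, then tally its weight.
  m = 0000 → c = 0000000, weight = 0.
  m = 1000 → c = 1010111, weight = 5.
  m = 0100 → c = 0111000, weight = 3.
  m = 1100 → c = 1101111, weight = 6.
  m = 0010 → c = 0110010, weight = 3.
  m = 1010 → c = 1100101, weight = 4.
  m = 0110 → c = 0001010, weight = 2.
  m = 1110 → c = 1011101, weight = 5.
  m = 0001 → c = 1110000, weight = 3.
  m = 1001 → c = 0100111, weight = 4.
  m = 0101 → c = 1001000, weight = 2.
  m = 1101 → c = 0011111, weight = 5.
  m = 0011 → c = 1000010, weight = 2.
  m = 1011 → c = 0010101, weight = 3.
  m = 0111 → c = 1111010, weight = 5.
  m = 1111 → c = 0101101, weight = 4.
Tally weights:
  weight 0: 1 codewords.
  weight 2: 3 codewords.
  weight 3: 4 codewords.
  weight 4: 3 codewords.
  weight 5: 4 codewords.
  weight 6: 1 codewords.
Minimum distance d = smallest w > 0 with A_w > 0 = 2.
Sanity: Σ A_w = 16 = 2^4 = 16 ✓.


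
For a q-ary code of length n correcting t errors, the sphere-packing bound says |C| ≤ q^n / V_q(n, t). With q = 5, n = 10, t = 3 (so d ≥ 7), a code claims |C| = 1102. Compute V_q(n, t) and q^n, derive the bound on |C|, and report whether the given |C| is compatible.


V_q(n, t) = 8441, q^n = 9765625, Hamming bound = 1156, |C| = 1102 ≤ bound (satisfied).

Step 1: Compute V_q(n, t) = Σ_{j=0}^3 C(n, j) (q−1)^j.
  j = 0: C(10,0)·(4)^0 = 1·1 = 1.
  j = 1: C(10,1)·(4)^1 = 10·4 = 40.
  j = 2: C(10,2)·(4)^2 = 45·16 = 720.
  j = 3: C(10,3)·(4)^3 = 120·64 = 7680.
  V_q(n, t) = 1 + 40 + 720 + 7680 = 8441.
Step 2: q^n = 5^10 = 9765625.
Step 3: Hamming bound ⌊q^n / V_q(n,t)⌋ = ⌊9765625/8441⌋ = 1156.
Step 4: Compare |C| = 1102 to 1156: satisfied.
The claimed |C| lies below the Hamming bound.


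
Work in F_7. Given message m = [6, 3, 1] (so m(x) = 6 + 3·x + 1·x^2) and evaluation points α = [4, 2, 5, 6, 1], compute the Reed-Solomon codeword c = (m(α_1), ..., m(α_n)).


c = [6, 2, 4, 4, 3]

Message polynomial: m(x) = 6 + 3·x + 1·x^2 (mod 7).
For each evaluation point α_i, compute m(α_i) mod 7:
  α_1 = 4: Horner steps 1 → 0 → 6, so m(4) = 6.
  α_2 = 2: Horner steps 1 → 5 → 2, so m(2) = 2.
  α_3 = 5: Horner steps 1 → 1 → 4, so m(5) = 4.
  α_4 = 6: Horner steps 1 → 2 → 4, so m(6) = 4.
  α_5 = 1: Horner steps 1 → 4 → 3, so m(1) = 3.
Codeword c = [6, 2, 4, 4, 3] ∈ F_7^5.


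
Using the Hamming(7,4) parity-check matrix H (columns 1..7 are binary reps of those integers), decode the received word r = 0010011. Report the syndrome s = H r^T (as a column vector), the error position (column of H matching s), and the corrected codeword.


s = (0, 1, 0)^T, error position = 2, corrected codeword c = 0110011

Compute s = H r^T mod 2 one row at a time:
  s_1 = 0 + 0 + 1 + 1 = 2 ≡ 0 (mod 2).
  s_2 = 0 + 1 + 1 + 1 = 3 ≡ 1 (mod 2).
  s_3 = 0 + 1 + 0 + 1 = 2 ≡ 0 (mod 2).
s = (0, 1, 0)^T — this equals column 2 of H (binary 010), so error is at position 2.
Correct: flip bit 2 of r = 0010011 to get c = 0110011.


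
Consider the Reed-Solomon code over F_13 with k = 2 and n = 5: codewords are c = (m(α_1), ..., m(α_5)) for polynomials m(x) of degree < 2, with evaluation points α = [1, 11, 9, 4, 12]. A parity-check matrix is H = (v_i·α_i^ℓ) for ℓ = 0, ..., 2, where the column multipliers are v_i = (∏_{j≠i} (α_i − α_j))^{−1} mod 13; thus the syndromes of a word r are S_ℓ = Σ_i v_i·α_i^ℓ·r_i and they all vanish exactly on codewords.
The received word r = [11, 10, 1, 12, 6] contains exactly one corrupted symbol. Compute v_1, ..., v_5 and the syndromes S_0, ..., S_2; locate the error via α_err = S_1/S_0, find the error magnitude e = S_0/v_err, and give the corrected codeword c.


S = (8, 7, 11), error at position 3, error magnitude e = 9, c = [11, 10, 5, 12, 6].

Step 1: column multipliers v_i = (∏_{j≠i}(α_i − α_j))^{−1} mod 13.
  i = 1 (α = 1): (1−11)(1−9)(1−4)(1−12) = (−10)·(−8)·(−3)·(−11) = 2640 ≡ 1, so v_1 = 1^{−1} = 1 (mod 13).
  i = 2 (α = 11): (11−1)(11−9)(11−4)(11−12) = 10·2·7·(−1) = −140 ≡ 3, so v_2 = 3^{−1} = 9 (mod 13).
  i = 3 (α = 9): (9−1)(9−11)(9−4)(9−12) = 8·(−2)·5·(−3) = 240 ≡ 6, so v_3 = 6^{−1} = 11 (mod 13).
  i = 4 (α = 4): (4−1)(4−11)(4−9)(4−12) = 3·(−7)·(−5)·(−8) = −840 ≡ 5, so v_4 = 5^{−1} = 8 (mod 13).
  i = 5 (α = 12): (12−1)(12−11)(12−9)(12−4) = 11·1·3·8 = 264 ≡ 4, so v_5 = 4^{−1} = 10 (mod 13).
  v = [1, 9, 11, 8, 10].
Step 2: syndromes of r = [11, 10, 1, 12, 6] (all sums mod 13).
  S_0 = Σ v_i r_i = 1·11 + 9·10 + 11·1 + 8·12 + 10·6 = 268 ≡ 8.
  S_1 = Σ v_i α_i r_i = 1·1·11 + 9·11·10 + 11·9·1 + 8·4·12 + 10·12·6 = 2204 ≡ 7.
  α_i^2 mod 13 = [1, 4, 3, 3, 1].
  S_2 = Σ v_i α_i^2 r_i = 1·1·11 + 9·4·10 + 11·3·1 + 8·3·12 + 10·1·6 = 752 ≡ 11.
  S = (8, 7, 11) ≠ 0, so r is not a codeword (an error is present).
Step 3: locate the error. For a single error e at position i, S_ℓ = v_i·e·α_i^ℓ, so α_err = S_1/S_0.
  S_0^{−1} = 8^{−1} = 5 (mod 13), so α_err = 7·5 = 35 ≡ 9 = α_3. Error position i = 3.
  Consistency check: S_2/S_1 = 11·2 = 22 ≡ 9 = α_err ✓ (single-error assumption holds).
Step 4: error magnitude e = S_0/v_3 = S_0·∏_{j≠3}(α_3 − α_j) = 8·6 = 48 ≡ 9 (mod 13).
Step 5: correct position 3: c_3 = r_3 − e = 1 − 9 ≡ 5 (mod 13). Hence c = [11, 10, 5, 12, 6].
  Check: interpolating c through the α_i gives m(x) = 2 + 9·x (degree < 2) with m(α_i) = c_i for every i, so c is indeed a codeword.


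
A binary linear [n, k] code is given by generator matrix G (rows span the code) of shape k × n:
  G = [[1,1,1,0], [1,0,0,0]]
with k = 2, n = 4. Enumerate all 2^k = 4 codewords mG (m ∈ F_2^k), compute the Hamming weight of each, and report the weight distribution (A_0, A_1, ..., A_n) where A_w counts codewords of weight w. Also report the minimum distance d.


Weight distribution: A_0 = 1, A_1 = 1, A_2 = 1, A_3 = 1. Minimum distance d = 1.

Enumerate all 2^2 = 4 messages m ∈ F_2^2.
For each, compute codeword c = mG in F_2^4, then tally its weight.
  m = 00 → c = 0000, weight = 0.
  m = 10 → c = 1110, weight = 3.
  m = 01 → c = 1000, weight = 1.
  m = 11 → c = 0110, weight = 2.
Tally weights:
  weight 0: 1 codewords.
  weight 1: 1 codewords.
  weight 2: 1 codewords.
  weight 3: 1 codewords.
Minimum distance d = smallest w > 0 with A_w > 0 = 1.
Sanity: Σ A_w = 4 = 2^2 = 4 ✓.


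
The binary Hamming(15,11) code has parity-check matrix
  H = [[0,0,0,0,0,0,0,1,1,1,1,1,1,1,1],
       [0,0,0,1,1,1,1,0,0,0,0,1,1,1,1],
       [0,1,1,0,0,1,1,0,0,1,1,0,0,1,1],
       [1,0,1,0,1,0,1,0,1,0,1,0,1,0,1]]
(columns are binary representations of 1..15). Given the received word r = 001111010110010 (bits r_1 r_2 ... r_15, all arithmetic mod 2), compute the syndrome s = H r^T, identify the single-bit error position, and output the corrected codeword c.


s = (0, 0, 1, 1)^T, error position = 3, corrected codeword c = 000111010110010

Compute s = H r^T mod 2 one row at a time:
  s_1 = 1 + 0 + 1 + 1 + 0 + 0 + 1 + 0 = 4 ≡ 0 (mod 2).
  s_2 = 1 + 1 + 1 + 0 + 0 + 0 + 1 + 0 = 4 ≡ 0 (mod 2).
  s_3 = 0 + 1 + 1 + 0 + 1 + 1 + 1 + 0 = 5 ≡ 1 (mod 2).
  s_4 = 0 + 1 + 1 + 0 + 0 + 1 + 0 + 0 = 3 ≡ 1 (mod 2).
s = (0, 0, 1, 1)^T — this equals column 3 of H (binary 0011), so error is at position 3.
Correct: flip bit 3 of r = 001111010110010 to get c = 000111010110010.


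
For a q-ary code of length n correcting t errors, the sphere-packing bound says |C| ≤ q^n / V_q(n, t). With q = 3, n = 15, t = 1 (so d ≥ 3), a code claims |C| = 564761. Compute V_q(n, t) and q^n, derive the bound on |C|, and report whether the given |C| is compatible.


V_q(n, t) = 31, q^n = 14348907, Hamming bound = 462867, |C| = 564761 > bound (violated).

Step 1: Compute V_q(n, t) = Σ_{j=0}^1 C(n, j) (q−1)^j.
  j = 0: C(15,0)·(2)^0 = 1·1 = 1.
  j = 1: C(15,1)·(2)^1 = 15·2 = 30.
  V_q(n, t) = 1 + 30 = 31.
Step 2: q^n = 3^15 = 14348907.
Step 3: Hamming bound ⌊q^n / V_q(n,t)⌋ = ⌊14348907/31⌋ = 462867.
Step 4: Compare |C| = 564761 to 462867: violated.
The claimed |C| lies above the Hamming bound, so no 3-ary code of length 15 with d ≥ 3 can have 564761 codewords.


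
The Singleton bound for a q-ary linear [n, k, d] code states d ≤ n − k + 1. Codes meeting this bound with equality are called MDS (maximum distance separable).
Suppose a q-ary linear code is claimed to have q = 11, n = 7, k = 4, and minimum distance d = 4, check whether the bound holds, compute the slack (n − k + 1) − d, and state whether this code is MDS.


Singleton RHS = n − k + 1 = 4, slack = 0, bound satisfied, MDS.

Singleton bound: d ≤ n − k + 1.
Here n = 7, k = 4, so n − k + 1 = 4.
Given d = 4, check d ≤ 4: YES.
Slack = (n − k + 1) − d = 0.
The code is MDS (slack = 0).
Description: the claimed parameters are [7, 4, 4]_11; such a code would be MDS (meets Singleton bound).


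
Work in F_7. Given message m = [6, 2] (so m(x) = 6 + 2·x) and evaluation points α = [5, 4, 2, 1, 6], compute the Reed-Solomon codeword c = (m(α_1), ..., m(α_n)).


c = [2, 0, 3, 1, 4]

Message polynomial: m(x) = 6 + 2·x (mod 7).
For each evaluation point α_i, compute m(α_i) mod 7:
  α_1 = 5: Horner steps 2 → 2, so m(5) = 2.
  α_2 = 4: Horner steps 2 → 0, so m(4) = 0.
  α_3 = 2: Horner steps 2 → 3, so m(2) = 3.
  α_4 = 1: Horner steps 2 → 1, so m(1) = 1.
  α_5 = 6: Horner steps 2 → 4, so m(6) = 4.
Codeword c = [2, 0, 3, 1, 4] ∈ F_7^5.


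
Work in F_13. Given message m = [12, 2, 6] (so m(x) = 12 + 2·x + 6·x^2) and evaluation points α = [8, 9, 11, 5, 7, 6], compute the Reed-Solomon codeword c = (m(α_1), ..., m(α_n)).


c = [9, 9, 6, 3, 8, 6]

Message polynomial: m(x) = 12 + 2·x + 6·x^2 (mod 13).
For each evaluation point α_i, compute m(α_i) mod 13:
  α_1 = 8: Horner steps 6 → 11 → 9, so m(8) = 9.
  α_2 = 9: Horner steps 6 → 4 → 9, so m(9) = 9.
  α_3 = 11: Horner steps 6 → 3 → 6, so m(11) = 6.
  α_4 = 5: Horner steps 6 → 6 → 3, so m(5) = 3.
  α_5 = 7: Horner steps 6 → 5 → 8, so m(7) = 8.
  α_6 = 6: Horner steps 6 → 12 → 6, so m(6) = 6.
Codeword c = [9, 9, 6, 3, 8, 6] ∈ F_13^6.


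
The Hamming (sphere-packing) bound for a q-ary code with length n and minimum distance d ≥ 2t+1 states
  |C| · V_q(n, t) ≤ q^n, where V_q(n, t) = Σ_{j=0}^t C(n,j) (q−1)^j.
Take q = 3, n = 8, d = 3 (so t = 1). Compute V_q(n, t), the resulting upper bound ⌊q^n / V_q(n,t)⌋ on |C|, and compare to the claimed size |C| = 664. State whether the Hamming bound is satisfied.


V_q(n, t) = 17, q^n = 6561, Hamming bound = 385, |C| = 664 > bound (violated).

Step 1: Compute V_q(n, t) = Σ_{j=0}^1 C(n, j) (q−1)^j.
  j = 0: C(8,0)·(2)^0 = 1·1 = 1.
  j = 1: C(8,1)·(2)^1 = 8·2 = 16.
  V_q(n, t) = 1 + 16 = 17.
Step 2: q^n = 3^8 = 6561.
Step 3: Hamming bound ⌊q^n / V_q(n,t)⌋ = ⌊6561/17⌋ = 385.
Step 4: Compare |C| = 664 to 385: violated.
The claimed |C| lies above the Hamming bound, so no 3-ary code of length 8 with d ≥ 3 can have 664 codewords.


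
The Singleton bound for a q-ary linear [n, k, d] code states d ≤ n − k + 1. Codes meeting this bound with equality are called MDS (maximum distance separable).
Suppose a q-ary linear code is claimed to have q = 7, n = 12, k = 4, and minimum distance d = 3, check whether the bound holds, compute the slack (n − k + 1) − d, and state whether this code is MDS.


Singleton RHS = n − k + 1 = 9, slack = 6, bound satisfied, not MDS.

Singleton bound: d ≤ n − k + 1.
Here n = 12, k = 4, so n − k + 1 = 9.
Given d = 3, check d ≤ 9: YES.
Slack = (n − k + 1) − d = 6.
The code is NOT MDS (slack = 6 > 0).
Description: the claimed parameters are [12, 4, 3]_7; such a code would be non-MDS.


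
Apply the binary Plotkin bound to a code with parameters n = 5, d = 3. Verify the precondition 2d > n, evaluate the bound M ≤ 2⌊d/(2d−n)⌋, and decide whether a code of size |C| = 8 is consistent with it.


Plotkin bound M ≤ 6; given |C| = 8 > bound (violated).

Check applicability: 2d = 6, n = 5.
2d − n = 1 > 0, so Plotkin applies.
Compute d/(2d−n) = 3/1 ≈ 3.0000.
⌊d/(2d−n)⌋ = 3.
Plotkin bound: M ≤ 2·3 = 6.
Given |C| = 8, check: VIOLATED.
This |C| is above the Plotkin bound, so no binary code with n = 5, d = 3 and 8 codewords exists.


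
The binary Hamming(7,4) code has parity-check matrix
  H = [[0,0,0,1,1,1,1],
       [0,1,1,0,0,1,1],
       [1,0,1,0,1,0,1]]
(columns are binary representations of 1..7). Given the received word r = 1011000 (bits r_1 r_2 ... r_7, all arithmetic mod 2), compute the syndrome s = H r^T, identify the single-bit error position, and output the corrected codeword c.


s = (1, 1, 0)^T, error position = 6, corrected codeword c = 1011010

Compute s = H r^T mod 2 one row at a time:
  s_1 = 1 + 0 + 0 + 0 = 1 ≡ 1 (mod 2).
  s_2 = 0 + 1 + 0 + 0 = 1 ≡ 1 (mod 2).
  s_3 = 1 + 1 + 0 + 0 = 2 ≡ 0 (mod 2).
s = (1, 1, 0)^T — this equals column 6 of H (binary 110), so error is at position 6.
Correct: flip bit 6 of r = 1011000 to get c = 1011010.


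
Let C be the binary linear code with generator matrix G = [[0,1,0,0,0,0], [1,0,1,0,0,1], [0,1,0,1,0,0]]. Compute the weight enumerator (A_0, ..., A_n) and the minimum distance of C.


Weight distribution: A_0 = 1, A_1 = 2, A_2 = 1, A_3 = 1, A_4 = 2, A_5 = 1. Minimum distance d = 1.

Enumerate all 2^3 = 8 messages m ∈ F_2^3.
For each, compute codeword c = mG in F_2^6, then tally its weight.
  m = 000 → c = 000000, weight = 0.
  m = 100 → c = 010000, weight = 1.
  m = 010 → c = 101001, weight = 3.
  m = 110 → c = 111001, weight = 4.
  m = 001 → c = 010100, weight = 2.
  m = 101 → c = 000100, weight = 1.
  m = 011 → c = 111101, weight = 5.
  m = 111 → c = 101101, weight = 4.
Tally weights:
  weight 0: 1 codewords.
  weight 1: 2 codewords.
  weight 2: 1 codewords.
  weight 3: 1 codewords.
  weight 4: 2 codewords.
  weight 5: 1 codewords.
Minimum distance d = smallest w > 0 with A_w > 0 = 1.
Sanity: Σ A_w = 8 = 2^3 = 8 ✓.


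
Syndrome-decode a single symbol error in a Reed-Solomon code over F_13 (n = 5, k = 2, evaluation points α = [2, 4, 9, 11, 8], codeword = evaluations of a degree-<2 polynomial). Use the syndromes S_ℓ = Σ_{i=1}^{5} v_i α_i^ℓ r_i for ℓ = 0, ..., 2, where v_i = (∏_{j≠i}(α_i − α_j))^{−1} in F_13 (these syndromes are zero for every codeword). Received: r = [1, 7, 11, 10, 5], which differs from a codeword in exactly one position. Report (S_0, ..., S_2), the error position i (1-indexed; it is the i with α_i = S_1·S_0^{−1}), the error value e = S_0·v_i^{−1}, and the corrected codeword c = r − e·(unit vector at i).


S = (3, 6, 12), error at position 1, error magnitude e = 6, c = [8, 7, 11, 10, 5].

Step 1: column multipliers v_i = (∏_{j≠i}(α_i − α_j))^{−1} mod 13.
  i = 1 (α = 2): (2−4)(2−9)(2−11)(2−8) = (−2)·(−7)·(−9)·(−6) = 756 ≡ 2, so v_1 = 2^{−1} = 7 (mod 13).
  i = 2 (α = 4): (4−2)(4−9)(4−11)(4−8) = 2·(−5)·(−7)·(−4) = −280 ≡ 6, so v_2 = 6^{−1} = 11 (mod 13).
  i = 3 (α = 9): (9−2)(9−4)(9−11)(9−8) = 7·5·(−2)·1 = −70 ≡ 8, so v_3 = 8^{−1} = 5 (mod 13).
  i = 4 (α = 11): (11−2)(11−4)(11−9)(11−8) = 9·7·2·3 = 378 ≡ 1, so v_4 = 1^{−1} = 1 (mod 13).
  i = 5 (α = 8): (8−2)(8−4)(8−9)(8−11) = 6·4·(−1)·(−3) = 72 ≡ 7, so v_5 = 7^{−1} = 2 (mod 13).
  v = [7, 11, 5, 1, 2].
Step 2: syndromes of r = [1, 7, 11, 10, 5] (all sums mod 13).
  S_0 = Σ v_i r_i = 7·1 + 11·7 + 5·11 + 1·10 + 2·5 = 159 ≡ 3.
  S_1 = Σ v_i α_i r_i = 7·2·1 + 11·4·7 + 5·9·11 + 1·11·10 + 2·8·5 = 1007 ≡ 6.
  α_i^2 mod 13 = [4, 3, 3, 4, 12].
  S_2 = Σ v_i α_i^2 r_i = 7·4·1 + 11·3·7 + 5·3·11 + 1·4·10 + 2·12·5 = 584 ≡ 12.
  S = (3, 6, 12) ≠ 0, so r is not a codeword (an error is present).
Step 3: locate the error. For a single error e at position i, S_ℓ = v_i·e·α_i^ℓ, so α_err = S_1/S_0.
  S_0^{−1} = 3^{−1} = 9 (mod 13), so α_err = 6·9 = 54 ≡ 2 = α_1. Error position i = 1.
  Consistency check: S_2/S_1 = 12·11 = 132 ≡ 2 = α_err ✓ (single-error assumption holds).
Step 4: error magnitude e = S_0/v_1 = S_0·∏_{j≠1}(α_1 − α_j) = 3·2 = 6 ≡ 6 (mod 13).
Step 5: correct position 1: c_1 = r_1 − e = 1 − 6 ≡ 8 (mod 13). Hence c = [8, 7, 11, 10, 5].
  Check: interpolating c through the α_i gives m(x) = 9 + 6·x (degree < 2) with m(α_i) = c_i for every i, so c is indeed a codeword.


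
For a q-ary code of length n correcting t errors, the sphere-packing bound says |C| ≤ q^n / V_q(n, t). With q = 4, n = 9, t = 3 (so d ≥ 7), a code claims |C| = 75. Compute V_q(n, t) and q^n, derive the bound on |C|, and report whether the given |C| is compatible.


V_q(n, t) = 2620, q^n = 262144, Hamming bound = 100, |C| = 75 ≤ bound (satisfied).

Step 1: Compute V_q(n, t) = Σ_{j=0}^3 C(n, j) (q−1)^j.
  j = 0: C(9,0)·(3)^0 = 1·1 = 1.
  j = 1: C(9,1)·(3)^1 = 9·3 = 27.
  j = 2: C(9,2)·(3)^2 = 36·9 = 324.
  j = 3: C(9,3)·(3)^3 = 84·27 = 2268.
  V_q(n, t) = 1 + 27 + 324 + 2268 = 2620.
Step 2: q^n = 4^9 = 262144.
Step 3: Hamming bound ⌊q^n / V_q(n,t)⌋ = ⌊262144/2620⌋ = 100.
Step 4: Compare |C| = 75 to 100: satisfied.
The claimed |C| lies below the Hamming bound.


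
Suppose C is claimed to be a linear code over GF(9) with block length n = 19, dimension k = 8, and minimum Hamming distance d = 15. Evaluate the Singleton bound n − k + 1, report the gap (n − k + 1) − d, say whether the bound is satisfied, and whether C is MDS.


Singleton RHS = n − k + 1 = 12, slack = -3, bound violated (no such code; not MDS).

Singleton bound: d ≤ n − k + 1.
Here n = 19, k = 8, so n − k + 1 = 12.
Given d = 15, check d ≤ 12: NO.
Slack = (n − k + 1) − d = -3.
The slack is negative: d = 15 exceeds n − k + 1 = 12 by 3, so the Singleton bound is violated and no linear [19, 8, 15]_9 code can exist. In particular it is not MDS (MDS requires d = n − k + 1 exactly).
Description: the claimed parameters are [19, 8, 15]_9; such a code would be impossible (violates the Singleton bound).


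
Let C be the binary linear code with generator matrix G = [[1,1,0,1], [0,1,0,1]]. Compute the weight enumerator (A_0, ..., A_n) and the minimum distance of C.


Weight distribution: A_0 = 1, A_1 = 1, A_2 = 1, A_3 = 1. Minimum distance d = 1.

Enumerate all 2^2 = 4 messages m ∈ F_2^2.
For each, compute codeword c = mG in F_2^4, then tally its weight.
  m = 00 → c = 0000, weight = 0.
  m = 10 → c = 1101, weight = 3.
  m = 01 → c = 0101, weight = 2.
  m = 11 → c = 1000, weight = 1.
Tally weights:
  weight 0: 1 codewords.
  weight 1: 1 codewords.
  weight 2: 1 codewords.
  weight 3: 1 codewords.
Minimum distance d = smallest w > 0 with A_w > 0 = 1.
Sanity: Σ A_w = 4 = 2^2 = 4 ✓.


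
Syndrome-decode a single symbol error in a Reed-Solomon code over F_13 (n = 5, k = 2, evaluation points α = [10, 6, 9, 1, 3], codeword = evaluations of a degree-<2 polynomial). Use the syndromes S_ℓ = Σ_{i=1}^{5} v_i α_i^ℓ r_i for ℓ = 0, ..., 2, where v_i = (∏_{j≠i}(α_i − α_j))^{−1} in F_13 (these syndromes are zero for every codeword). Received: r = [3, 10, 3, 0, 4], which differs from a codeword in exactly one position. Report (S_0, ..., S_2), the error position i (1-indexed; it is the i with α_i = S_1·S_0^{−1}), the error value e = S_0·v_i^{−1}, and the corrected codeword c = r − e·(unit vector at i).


S = (10, 9, 12), error at position 1, error magnitude e = 11, c = [5, 10, 3, 0, 4].

Step 1: column multipliers v_i = (∏_{j≠i}(α_i − α_j))^{−1} mod 13.
  i = 1 (α = 10): (10−6)(10−9)(10−1)(10−3) = 4·1·9·7 = 252 ≡ 5, so v_1 = 5^{−1} = 8 (mod 13).
  i = 2 (α = 6): (6−10)(6−9)(6−1)(6−3) = (−4)·(−3)·5·3 = 180 ≡ 11, so v_2 = 11^{−1} = 6 (mod 13).
  i = 3 (α = 9): (9−10)(9−6)(9−1)(9−3) = (−1)·3·8·6 = −144 ≡ 12, so v_3 = 12^{−1} = 12 (mod 13).
  i = 4 (α = 1): (1−10)(1−6)(1−9)(1−3) = (−9)·(−5)·(−8)·(−2) = 720 ≡ 5, so v_4 = 5^{−1} = 8 (mod 13).
  i = 5 (α = 3): (3−10)(3−6)(3−9)(3−1) = (−7)·(−3)·(−6)·2 = −252 ≡ 8, so v_5 = 8^{−1} = 5 (mod 13).
  v = [8, 6, 12, 8, 5].
Step 2: syndromes of r = [3, 10, 3, 0, 4] (all sums mod 13).
  S_0 = Σ v_i r_i = 8·3 + 6·10 + 12·3 + 8·0 + 5·4 = 140 ≡ 10.
  S_1 = Σ v_i α_i r_i = 8·10·3 + 6·6·10 + 12·9·3 + 8·1·0 + 5·3·4 = 984 ≡ 9.
  α_i^2 mod 13 = [9, 10, 3, 1, 9].
  S_2 = Σ v_i α_i^2 r_i = 8·9·3 + 6·10·10 + 12·3·3 + 8·1·0 + 5·9·4 = 1104 ≡ 12.
  S = (10, 9, 12) ≠ 0, so r is not a codeword (an error is present).
Step 3: locate the error. For a single error e at position i, S_ℓ = v_i·e·α_i^ℓ, so α_err = S_1/S_0.
  S_0^{−1} = 10^{−1} = 4 (mod 13), so α_err = 9·4 = 36 ≡ 10 = α_1. Error position i = 1.
  Consistency check: S_2/S_1 = 12·3 = 36 ≡ 10 = α_err ✓ (single-error assumption holds).
Step 4: error magnitude e = S_0/v_1 = S_0·∏_{j≠1}(α_1 − α_j) = 10·5 = 50 ≡ 11 (mod 13).
Step 5: correct position 1: c_1 = r_1 − e = 3 − 11 ≡ 5 (mod 13). Hence c = [5, 10, 3, 0, 4].
  Check: interpolating c through the α_i gives m(x) = 11 + 2·x (degree < 2) with m(α_i) = c_i for every i, so c is indeed a codeword.


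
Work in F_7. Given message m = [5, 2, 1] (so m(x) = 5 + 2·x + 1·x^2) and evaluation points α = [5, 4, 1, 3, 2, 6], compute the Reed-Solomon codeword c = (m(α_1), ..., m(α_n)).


c = [5, 1, 1, 6, 6, 4]

Message polynomial: m(x) = 5 + 2·x + 1·x^2 (mod 7).
For each evaluation point α_i, compute m(α_i) mod 7:
  α_1 = 5: Horner steps 1 → 0 → 5, so m(5) = 5.
  α_2 = 4: Horner steps 1 → 6 → 1, so m(4) = 1.
  α_3 = 1: Horner steps 1 → 3 → 1, so m(1) = 1.
  α_4 = 3: Horner steps 1 → 5 → 6, so m(3) = 6.
  α_5 = 2: Horner steps 1 → 4 → 6, so m(2) = 6.
  α_6 = 6: Horner steps 1 → 1 → 4, so m(6) = 4.
Codeword c = [5, 1, 1, 6, 6, 4] ∈ F_7^6.


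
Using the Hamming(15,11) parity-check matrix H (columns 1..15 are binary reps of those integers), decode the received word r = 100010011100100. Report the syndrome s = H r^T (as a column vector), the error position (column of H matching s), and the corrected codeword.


s = (0, 0, 1, 0)^T, error position = 2, corrected codeword c = 110010011100100

Compute s = H r^T mod 2 one row at a time:
  s_1 = 1 + 1 + 1 + 0 + 0 + 1 + 0 + 0 = 4 ≡ 0 (mod 2).
  s_2 = 0 + 1 + 0 + 0 + 0 + 1 + 0 + 0 = 2 ≡ 0 (mod 2).
  s_3 = 0 + 0 + 0 + 0 + 1 + 0 + 0 + 0 = 1 ≡ 1 (mod 2).
  s_4 = 1 + 0 + 1 + 0 + 1 + 0 + 1 + 0 = 4 ≡ 0 (mod 2).
s = (0, 0, 1, 0)^T — this equals column 2 of H (binary 0010), so error is at position 2.
Correct: flip bit 2 of r = 100010011100100 to get c = 110010011100100.


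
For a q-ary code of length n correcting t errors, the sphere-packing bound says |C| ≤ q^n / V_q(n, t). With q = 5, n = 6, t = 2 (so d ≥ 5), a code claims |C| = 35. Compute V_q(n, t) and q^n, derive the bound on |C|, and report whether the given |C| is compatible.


V_q(n, t) = 265, q^n = 15625, Hamming bound = 58, |C| = 35 ≤ bound (satisfied).

Step 1: Compute V_q(n, t) = Σ_{j=0}^2 C(n, j) (q−1)^j.
  j = 0: C(6,0)·(4)^0 = 1·1 = 1.
  j = 1: C(6,1)·(4)^1 = 6·4 = 24.
  j = 2: C(6,2)·(4)^2 = 15·16 = 240.
  V_q(n, t) = 1 + 24 + 240 = 265.
Step 2: q^n = 5^6 = 15625.
Step 3: Hamming bound ⌊q^n / V_q(n,t)⌋ = ⌊15625/265⌋ = 58.
Step 4: Compare |C| = 35 to 58: satisfied.
The claimed |C| lies below the Hamming bound.


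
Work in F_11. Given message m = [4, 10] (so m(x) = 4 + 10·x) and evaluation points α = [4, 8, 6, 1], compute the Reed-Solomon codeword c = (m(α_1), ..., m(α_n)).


c = [0, 7, 9, 3]

Message polynomial: m(x) = 4 + 10·x (mod 11).
For each evaluation point α_i, compute m(α_i) mod 11:
  α_1 = 4: Horner steps 10 → 0, so m(4) = 0.
  α_2 = 8: Horner steps 10 → 7, so m(8) = 7.
  α_3 = 6: Horner steps 10 → 9, so m(6) = 9.
  α_4 = 1: Horner steps 10 → 3, so m(1) = 3.
Codeword c = [0, 7, 9, 3] ∈ F_11^4.


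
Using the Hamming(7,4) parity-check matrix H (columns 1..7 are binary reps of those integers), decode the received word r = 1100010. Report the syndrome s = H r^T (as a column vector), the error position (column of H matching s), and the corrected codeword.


s = (1, 0, 1)^T, error position = 5, corrected codeword c = 1100110

Compute s = H r^T mod 2 one row at a time:
  s_1 = 0 + 0 + 1 + 0 = 1 ≡ 1 (mod 2).
  s_2 = 1 + 0 + 1 + 0 = 2 ≡ 0 (mod 2).
  s_3 = 1 + 0 + 0 + 0 = 1 ≡ 1 (mod 2).
s = (1, 0, 1)^T — this equals column 5 of H (binary 101), so error is at position 5.
Correct: flip bit 5 of r = 1100010 to get c = 1100110.


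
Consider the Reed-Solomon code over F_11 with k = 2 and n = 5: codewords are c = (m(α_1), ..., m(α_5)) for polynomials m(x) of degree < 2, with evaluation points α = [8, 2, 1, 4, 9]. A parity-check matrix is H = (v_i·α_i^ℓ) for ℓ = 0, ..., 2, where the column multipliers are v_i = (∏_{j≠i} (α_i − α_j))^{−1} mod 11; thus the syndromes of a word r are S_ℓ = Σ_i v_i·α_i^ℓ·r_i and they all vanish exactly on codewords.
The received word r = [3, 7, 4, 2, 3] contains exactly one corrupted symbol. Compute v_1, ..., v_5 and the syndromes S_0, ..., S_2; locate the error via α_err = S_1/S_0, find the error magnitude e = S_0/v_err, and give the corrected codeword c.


S = (6, 10, 2), error at position 5, error magnitude e = 8, c = [3, 7, 4, 2, 6].

Step 1: column multipliers v_i = (∏_{j≠i}(α_i − α_j))^{−1} mod 11.
  i = 1 (α = 8): (8−2)(8−1)(8−4)(8−9) = 6·7·4·(−1) = −168 ≡ 8, so v_1 = 8^{−1} = 7 (mod 11).
  i = 2 (α = 2): (2−8)(2−1)(2−4)(2−9) = (−6)·1·(−2)·(−7) = −84 ≡ 4, so v_2 = 4^{−1} = 3 (mod 11).
  i = 3 (α = 1): (1−8)(1−2)(1−4)(1−9) = (−7)·(−1)·(−3)·(−8) = 168 ≡ 3, so v_3 = 3^{−1} = 4 (mod 11).
  i = 4 (α = 4): (4−8)(4−2)(4−1)(4−9) = (−4)·2·3·(−5) = 120 ≡ 10, so v_4 = 10^{−1} = 10 (mod 11).
  i = 5 (α = 9): (9−8)(9−2)(9−1)(9−4) = 1·7·8·5 = 280 ≡ 5, so v_5 = 5^{−1} = 9 (mod 11).
  v = [7, 3, 4, 10, 9].
Step 2: syndromes of r = [3, 7, 4, 2, 3] (all sums mod 11).
  S_0 = Σ v_i r_i = 7·3 + 3·7 + 4·4 + 10·2 + 9·3 = 105 ≡ 6.
  S_1 = Σ v_i α_i r_i = 7·8·3 + 3·2·7 + 4·1·4 + 10·4·2 + 9·9·3 = 549 ≡ 10.
  α_i^2 mod 11 = [9, 4, 1, 5, 4].
  S_2 = Σ v_i α_i^2 r_i = 7·9·3 + 3·4·7 + 4·1·4 + 10·5·2 + 9·4·3 = 497 ≡ 2.
  S = (6, 10, 2) ≠ 0, so r is not a codeword (an error is present).
Step 3: locate the error. For a single error e at position i, S_ℓ = v_i·e·α_i^ℓ, so α_err = S_1/S_0.
  S_0^{−1} = 6^{−1} = 2 (mod 11), so α_err = 10·2 = 20 ≡ 9 = α_5. Error position i = 5.
  Consistency check: S_2/S_1 = 2·10 = 20 ≡ 9 = α_err ✓ (single-error assumption holds).
Step 4: error magnitude e = S_0/v_5 = S_0·∏_{j≠5}(α_5 − α_j) = 6·5 = 30 ≡ 8 (mod 11).
Step 5: correct position 5: c_5 = r_5 − e = 3 − 8 ≡ 6 (mod 11). Hence c = [3, 7, 4, 2, 6].
  Check: interpolating c through the α_i gives m(x) = 1 + 3·x (degree < 2) with m(α_i) = c_i for every i, so c is indeed a codeword.


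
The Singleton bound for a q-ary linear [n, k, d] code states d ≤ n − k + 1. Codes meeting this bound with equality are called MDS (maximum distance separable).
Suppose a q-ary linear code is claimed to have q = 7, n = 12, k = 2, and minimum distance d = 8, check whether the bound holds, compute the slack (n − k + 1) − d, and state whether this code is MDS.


Singleton RHS = n − k + 1 = 11, slack = 3, bound satisfied, not MDS.

Singleton bound: d ≤ n − k + 1.
Here n = 12, k = 2, so n − k + 1 = 11.
Given d = 8, check d ≤ 11: YES.
Slack = (n − k + 1) − d = 3.
The code is NOT MDS (slack = 3 > 0).
Description: the claimed parameters are [12, 2, 8]_7; such a code would be non-MDS.


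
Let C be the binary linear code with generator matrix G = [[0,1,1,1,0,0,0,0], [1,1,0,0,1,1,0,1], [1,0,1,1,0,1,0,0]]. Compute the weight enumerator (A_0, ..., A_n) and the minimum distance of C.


Weight distribution: A_0 = 1, A_2 = 1, A_3 = 2, A_4 = 1, A_5 = 2, A_6 = 1. Minimum distance d = 2.

Enumerate all 2^3 = 8 messages m ∈ F_2^3.
For each, compute codeword c = mG in F_2^8, then tally its weight.
  m = 000 → c = 00000000, weight = 0.
  m = 100 → c = 01110000, weight = 3.
  m = 010 → c = 11001101, weight = 5.
  m = 110 → c = 10111101, weight = 6.
  m = 001 → c = 10110100, weight = 4.
  m = 101 → c = 11000100, weight = 3.
  m = 011 → c = 01111001, weight = 5.
  m = 111 → c = 00001001, weight = 2.
Tally weights:
  weight 0: 1 codewords.
  weight 2: 1 codewords.
  weight 3: 2 codewords.
  weight 4: 1 codewords.
  weight 5: 2 codewords.
  weight 6: 1 codewords.
Minimum distance d = smallest w > 0 with A_w > 0 = 2.
Sanity: Σ A_w = 8 = 2^3 = 8 ✓.


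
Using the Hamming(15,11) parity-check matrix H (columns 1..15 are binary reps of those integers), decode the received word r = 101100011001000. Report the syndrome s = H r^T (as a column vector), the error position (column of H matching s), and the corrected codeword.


s = (1, 0, 1, 1)^T, error position = 11, corrected codeword c = 101100011011000

Compute s = H r^T mod 2 one row at a time:
  s_1 = 1 + 1 + 0 + 0 + 1 + 0 + 0 + 0 = 3 ≡ 1 (mod 2).
  s_2 = 1 + 0 + 0 + 0 + 1 + 0 + 0 + 0 = 2 ≡ 0 (mod 2).
  s_3 = 0 + 1 + 0 + 0 + 0 + 0 + 0 + 0 = 1 ≡ 1 (mod 2).
  s_4 = 1 + 1 + 0 + 0 + 1 + 0 + 0 + 0 = 3 ≡ 1 (mod 2).
s = (1, 0, 1, 1)^T — this equals column 11 of H (binary 1011), so error is at position 11.
Correct: flip bit 11 of r = 101100011001000 to get c = 101100011011000.


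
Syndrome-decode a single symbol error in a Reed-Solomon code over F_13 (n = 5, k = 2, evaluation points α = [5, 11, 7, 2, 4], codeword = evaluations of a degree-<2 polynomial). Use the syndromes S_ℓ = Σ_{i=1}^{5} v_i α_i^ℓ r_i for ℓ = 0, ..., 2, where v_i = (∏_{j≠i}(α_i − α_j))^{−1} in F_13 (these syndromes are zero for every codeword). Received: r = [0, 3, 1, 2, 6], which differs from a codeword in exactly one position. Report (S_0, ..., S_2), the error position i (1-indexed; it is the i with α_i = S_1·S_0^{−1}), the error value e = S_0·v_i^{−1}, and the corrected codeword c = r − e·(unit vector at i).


S = (1, 2, 4), error at position 4, error magnitude e = 10, c = [0, 3, 1, 5, 6].

Step 1: column multipliers v_i = (∏_{j≠i}(α_i − α_j))^{−1} mod 13.
  i = 1 (α = 5): (5−11)(5−7)(5−2)(5−4) = (−6)·(−2)·3·1 = 36 ≡ 10, so v_1 = 10^{−1} = 4 (mod 13).
  i = 2 (α = 11): (11−5)(11−7)(11−2)(11−4) = 6·4·9·7 = 1512 ≡ 4, so v_2 = 4^{−1} = 10 (mod 13).
  i = 3 (α = 7): (7−5)(7−11)(7−2)(7−4) = 2·(−4)·5·3 = −120 ≡ 10, so v_3 = 10^{−1} = 4 (mod 13).
  i = 4 (α = 2): (2−5)(2−11)(2−7)(2−4) = (−3)·(−9)·(−5)·(−2) = 270 ≡ 10, so v_4 = 10^{−1} = 4 (mod 13).
  i = 5 (α = 4): (4−5)(4−11)(4−7)(4−2) = (−1)·(−7)·(−3)·2 = −42 ≡ 10, so v_5 = 10^{−1} = 4 (mod 13).
  v = [4, 10, 4, 4, 4].
Step 2: syndromes of r = [0, 3, 1, 2, 6] (all sums mod 13).
  S_0 = Σ v_i r_i = 4·0 + 10·3 + 4·1 + 4·2 + 4·6 = 66 ≡ 1.
  S_1 = Σ v_i α_i r_i = 4·5·0 + 10·11·3 + 4·7·1 + 4·2·2 + 4·4·6 = 470 ≡ 2.
  α_i^2 mod 13 = [12, 4, 10, 4, 3].
  S_2 = Σ v_i α_i^2 r_i = 4·12·0 + 10·4·3 + 4·10·1 + 4·4·2 + 4·3·6 = 264 ≡ 4.
  S = (1, 2, 4) ≠ 0, so r is not a codeword (an error is present).
Step 3: locate the error. For a single error e at position i, S_ℓ = v_i·e·α_i^ℓ, so α_err = S_1/S_0.
  S_0^{−1} = 1^{−1} = 1 (mod 13), so α_err = 2·1 = 2 ≡ 2 = α_4. Error position i = 4.
  Consistency check: S_2/S_1 = 4·7 = 28 ≡ 2 = α_err ✓ (single-error assumption holds).
Step 4: error magnitude e = S_0/v_4 = S_0·∏_{j≠4}(α_4 − α_j) = 1·10 = 10 ≡ 10 (mod 13).
Step 5: correct position 4: c_4 = r_4 − e = 2 − 10 ≡ 5 (mod 13). Hence c = [0, 3, 1, 5, 6].
  Check: interpolating c through the α_i gives m(x) = 4 + 7·x (degree < 2) with m(α_i) = c_i for every i, so c is indeed a codeword.
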